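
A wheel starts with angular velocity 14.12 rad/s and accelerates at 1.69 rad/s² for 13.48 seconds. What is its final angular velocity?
ω = ω₀ + αt = 14.12 + 1.69 × 13.48 = 36.9 rad/s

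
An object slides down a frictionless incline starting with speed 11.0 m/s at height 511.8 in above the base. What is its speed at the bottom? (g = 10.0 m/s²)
½mv₀² + mgh = ½mv² → v = √(v₀² + 2gh) = √(11² + 2×10.0×13) = 19.52 m/s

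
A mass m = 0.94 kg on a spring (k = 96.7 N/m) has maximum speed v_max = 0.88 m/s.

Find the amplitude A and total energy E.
½mv²_max = ½kA² → A = v_max√(m/k) = 0.88×√(0.94/96.7) = 0.08676 m = 8.676 cm
E = ½mv²_max = ½×0.94×0.88² = 0.364 J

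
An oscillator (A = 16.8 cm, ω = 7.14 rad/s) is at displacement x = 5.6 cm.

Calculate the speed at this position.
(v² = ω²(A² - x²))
v = ω√(A² − x²) = 7.14×√(0.168² − 0.056²) = 1.131 m/s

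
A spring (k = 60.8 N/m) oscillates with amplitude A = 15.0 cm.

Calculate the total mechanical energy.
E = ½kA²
E = ½kA² = ½×60.8×(0.15)² = 0.684 J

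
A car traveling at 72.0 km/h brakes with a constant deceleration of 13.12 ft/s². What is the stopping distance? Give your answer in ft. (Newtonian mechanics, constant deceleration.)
d = v₀² / (2a) (with unit conversion) = 164.1 ft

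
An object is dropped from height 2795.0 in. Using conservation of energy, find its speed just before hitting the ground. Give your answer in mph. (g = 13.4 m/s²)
mgh = ½mv² → v = √(2gh) = √(2×13.4×70.99) = 43.62 m/s = 97.57 mph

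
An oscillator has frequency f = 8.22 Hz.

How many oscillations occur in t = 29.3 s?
n = f×t = 8.22×29.3 = 240.8 oscillations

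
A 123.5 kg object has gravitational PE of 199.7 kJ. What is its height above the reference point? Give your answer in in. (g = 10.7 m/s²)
PE = mgh → h = PE/(mg) = 1.997e+05 J / (123.5 kg × 10.7 m/s²) = 151.1 m = 5950.0 in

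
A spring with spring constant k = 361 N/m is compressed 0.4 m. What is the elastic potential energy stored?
PE = ½kx² = ½×361×0.4² = 28.88 J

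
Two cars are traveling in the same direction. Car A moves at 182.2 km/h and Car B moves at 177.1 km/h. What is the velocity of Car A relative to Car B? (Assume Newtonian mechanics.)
v_rel = v_A - v_B = 182.2 - 177.1 = 5.1 km/h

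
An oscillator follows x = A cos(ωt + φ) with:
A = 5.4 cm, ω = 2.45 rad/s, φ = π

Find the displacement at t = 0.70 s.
x = A cos(ωt + φ) = 5.4×cos(2.45×0.7 + π) = 0.776 cm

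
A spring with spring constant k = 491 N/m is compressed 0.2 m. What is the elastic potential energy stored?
PE = ½kx² = ½×491×0.2² = 9.82 J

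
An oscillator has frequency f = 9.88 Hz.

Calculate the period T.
T = 1/f = 1/9.88 = 0.1012 s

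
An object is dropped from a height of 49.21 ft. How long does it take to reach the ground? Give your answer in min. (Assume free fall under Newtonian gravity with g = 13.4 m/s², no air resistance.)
t = √(2h/g) (with unit conversion) = 0.02494 min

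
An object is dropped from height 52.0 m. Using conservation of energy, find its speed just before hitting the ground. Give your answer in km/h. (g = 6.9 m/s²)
mgh = ½mv² → v = √(2gh) = √(2×6.9×52) = 26.79 m/s = 96.44 km/h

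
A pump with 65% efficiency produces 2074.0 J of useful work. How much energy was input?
W_in = W_out/η = 2074.0/0.65 = 3190.8 J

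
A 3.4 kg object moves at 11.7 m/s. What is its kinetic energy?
KE = ½mv² = ½×3.4×11.7² = 232.713 J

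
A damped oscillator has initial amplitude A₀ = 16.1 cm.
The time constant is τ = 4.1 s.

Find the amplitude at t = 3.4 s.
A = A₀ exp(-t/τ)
A = A₀ exp(−t/τ) = 16.1×exp(−3.4/4.1) = 7.026 cm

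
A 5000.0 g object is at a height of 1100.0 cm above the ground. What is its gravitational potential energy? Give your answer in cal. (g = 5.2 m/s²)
PE = mgh = 5 kg × 5.2 m/s² × 11 m = 286 J = 68.36 cal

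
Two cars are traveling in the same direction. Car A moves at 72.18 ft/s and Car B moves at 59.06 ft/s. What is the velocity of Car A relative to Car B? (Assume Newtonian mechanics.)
v_rel = v_A - v_B = 72.18 - 59.06 = 13.12 ft/s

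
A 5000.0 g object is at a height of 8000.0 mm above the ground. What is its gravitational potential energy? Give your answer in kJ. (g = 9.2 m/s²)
PE = mgh = 5 kg × 9.2 m/s² × 8 m = 368 J = 0.368 kJ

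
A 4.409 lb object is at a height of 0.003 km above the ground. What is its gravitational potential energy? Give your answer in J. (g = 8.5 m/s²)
PE = mgh = 2 kg × 8.5 m/s² × 3 m = 51 J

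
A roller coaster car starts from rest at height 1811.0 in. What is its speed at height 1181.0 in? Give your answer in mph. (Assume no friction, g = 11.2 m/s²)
mgh₁ = ½mv₂² + mgh₂ → v₂ = √(2g(h₁−h₂)) = √(2×11.2×(46−30)) = 18.93 m/s = 42.35 mph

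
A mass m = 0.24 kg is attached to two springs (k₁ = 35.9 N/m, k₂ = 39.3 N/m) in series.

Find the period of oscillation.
k_eq = k₁k₂/(k₁+k₂) = 18.76 N/m
T = 2π√(m/k_eq) = 2π√(0.24/18.76) = 0.7106 s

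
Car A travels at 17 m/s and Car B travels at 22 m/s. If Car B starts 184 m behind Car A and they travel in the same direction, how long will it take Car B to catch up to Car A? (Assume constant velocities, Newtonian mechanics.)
Relative speed: v_rel = 22 - 17 = 5 m/s
Time to catch: t = d₀/v_rel = 184/5 = 36.8 s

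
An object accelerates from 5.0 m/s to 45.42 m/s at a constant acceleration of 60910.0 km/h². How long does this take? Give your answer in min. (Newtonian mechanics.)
t = (v - v₀)/a (with unit conversion) = 0.1433 min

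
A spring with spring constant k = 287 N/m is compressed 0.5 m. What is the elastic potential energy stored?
PE = ½kx² = ½×287×0.5² = 35.88 J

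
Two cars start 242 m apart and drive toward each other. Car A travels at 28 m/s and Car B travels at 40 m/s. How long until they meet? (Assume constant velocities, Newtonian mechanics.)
Combined speed: v_combined = 28 + 40 = 68 m/s
Time to meet: t = d/68 = 242/68 = 3.56 s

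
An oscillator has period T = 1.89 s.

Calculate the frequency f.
f = 1/T = 1/1.89 = 0.5291 Hz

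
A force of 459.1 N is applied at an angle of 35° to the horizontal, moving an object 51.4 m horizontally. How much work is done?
W = Fd cosθ = 459.1×51.4×cos(35°) = 19330.0 J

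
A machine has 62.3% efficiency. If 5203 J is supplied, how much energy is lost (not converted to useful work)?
W_out = η × W_in = 0.623×5203 = 3241.5 J
W_lost = W_in − W_out = 5203 − 3241.5 = 1961.5 J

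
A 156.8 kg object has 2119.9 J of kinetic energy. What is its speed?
KE = ½mv² → v = √(2KE/m) = √(2×2119.9/156.8) = 5.2 m/s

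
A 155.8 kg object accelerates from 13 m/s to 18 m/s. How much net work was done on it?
W_net = ΔKE = ½m(v₂² − v₁²) = ½×155.8×(18² − 13²) = 12074.5 J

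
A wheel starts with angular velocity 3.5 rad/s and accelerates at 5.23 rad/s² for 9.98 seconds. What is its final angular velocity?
ω = ω₀ + αt = 3.5 + 5.23 × 9.98 = 55.7 rad/s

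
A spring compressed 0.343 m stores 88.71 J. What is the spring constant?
PE = ½kx² → k = 2PE/x² = 2×88.71/0.343² = 1508.0 N/m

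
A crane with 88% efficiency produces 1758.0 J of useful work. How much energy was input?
W_in = W_out/η = 1758.0/0.88 = 1997.7 J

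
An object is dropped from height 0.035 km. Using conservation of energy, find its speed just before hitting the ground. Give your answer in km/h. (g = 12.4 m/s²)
mgh = ½mv² → v = √(2gh) = √(2×12.4×35) = 29.46 m/s = 106.1 km/h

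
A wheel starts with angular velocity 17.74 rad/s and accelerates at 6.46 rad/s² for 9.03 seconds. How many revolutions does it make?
θ = ω₀t + ½αt² = 17.74×9.03 + ½×6.46×9.03² = 423.57 rad
Revolutions = θ/(2π) = 423.57/(2π) = 67.41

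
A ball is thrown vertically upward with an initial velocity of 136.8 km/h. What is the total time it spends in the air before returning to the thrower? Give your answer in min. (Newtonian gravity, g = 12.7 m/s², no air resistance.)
t_total = 2v₀/g (with unit conversion) = 0.09974 min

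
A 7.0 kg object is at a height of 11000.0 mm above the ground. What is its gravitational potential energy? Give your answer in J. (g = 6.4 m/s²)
PE = mgh = 7 kg × 6.4 m/s² × 11 m = 492.8 J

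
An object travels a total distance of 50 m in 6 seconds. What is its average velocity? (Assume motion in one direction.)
v_avg = Δd / Δt = 50 / 6 = 8.33 m/s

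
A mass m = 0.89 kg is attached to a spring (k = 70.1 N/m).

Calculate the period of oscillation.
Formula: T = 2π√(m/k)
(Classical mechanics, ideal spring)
T = 2π√(m/k) = 2π√(0.89/70.1) = 0.708 s; f = 1/T = 1.412 Hz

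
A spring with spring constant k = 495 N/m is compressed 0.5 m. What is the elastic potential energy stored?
PE = ½kx² = ½×495×0.5² = 61.88 J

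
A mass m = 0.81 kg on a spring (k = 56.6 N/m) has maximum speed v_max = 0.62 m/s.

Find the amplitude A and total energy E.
½mv²_max = ½kA² → A = v_max√(m/k) = 0.62×√(0.81/56.6) = 0.07417 m = 7.417 cm
E = ½mv²_max = ½×0.81×0.62² = 0.1557 J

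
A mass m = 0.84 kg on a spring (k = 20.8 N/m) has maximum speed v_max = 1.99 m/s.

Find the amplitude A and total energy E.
½mv²_max = ½kA² → A = v_max√(m/k) = 1.99×√(0.84/20.8) = 0.3999 m = 39.99 cm
E = ½mv²_max = ½×0.84×1.99² = 1.663 J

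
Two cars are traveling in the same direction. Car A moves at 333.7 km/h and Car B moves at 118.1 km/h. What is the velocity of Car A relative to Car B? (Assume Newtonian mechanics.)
v_rel = v_A - v_B = 333.7 - 118.1 = 215.6 km/h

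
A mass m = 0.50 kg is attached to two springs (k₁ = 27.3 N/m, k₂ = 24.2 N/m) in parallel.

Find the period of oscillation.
k_eq = k₁+k₂ = 51.5 N/m
T = 2π√(m/k_eq) = 2π√(0.5/51.5) = 0.6191 s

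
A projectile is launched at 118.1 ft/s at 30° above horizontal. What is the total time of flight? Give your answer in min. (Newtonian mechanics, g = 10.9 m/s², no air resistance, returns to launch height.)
T = 2v₀sin(θ)/g (with unit conversion) = 0.05504 min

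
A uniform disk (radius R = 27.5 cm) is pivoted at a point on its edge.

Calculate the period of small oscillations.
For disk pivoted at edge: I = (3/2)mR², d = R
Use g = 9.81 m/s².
I/m = (3/2)R² = 0.1134 m²; d = R = 0.275 m
T = 2π√((3/2)R²/(gR)) = 2π√(3R/(2g)) = 1.288 s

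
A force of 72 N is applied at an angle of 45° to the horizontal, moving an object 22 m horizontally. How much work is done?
W = Fd cosθ = 72×22×cos(45°) = 1120.1 J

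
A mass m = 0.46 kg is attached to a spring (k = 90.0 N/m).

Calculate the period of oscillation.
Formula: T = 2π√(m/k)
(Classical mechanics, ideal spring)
T = 2π√(m/k) = 2π√(0.46/90.0) = 0.4492 s; f = 1/T = 2.226 Hz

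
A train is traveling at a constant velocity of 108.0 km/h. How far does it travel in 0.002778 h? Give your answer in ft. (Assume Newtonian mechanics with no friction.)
d = vt (with unit conversion) = 984.3 ft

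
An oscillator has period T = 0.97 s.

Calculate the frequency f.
f = 1/T = 1/0.97 = 1.031 Hz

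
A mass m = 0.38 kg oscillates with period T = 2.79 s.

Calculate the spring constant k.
T = 2π√(m/k) → k = m(2π/T)² = 0.38×(2π/2.79)² = 1.927 N/m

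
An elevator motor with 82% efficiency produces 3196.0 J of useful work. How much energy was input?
W_in = W_out/η = 3196.0/0.82 = 3897.6 J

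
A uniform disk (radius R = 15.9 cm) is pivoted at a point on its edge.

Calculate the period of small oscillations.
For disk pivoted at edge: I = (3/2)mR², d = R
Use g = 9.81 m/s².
I/m = (3/2)R² = 0.03792 m²; d = R = 0.159 m
T = 2π√((3/2)R²/(gR)) = 2π√(3R/(2g)) = 0.9797 s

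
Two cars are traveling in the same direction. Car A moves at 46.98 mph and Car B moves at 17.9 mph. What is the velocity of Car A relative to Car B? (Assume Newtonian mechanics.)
v_rel = v_A - v_B = 46.98 - 17.9 = 29.08 mph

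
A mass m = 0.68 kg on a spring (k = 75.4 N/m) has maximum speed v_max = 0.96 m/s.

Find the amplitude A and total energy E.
½mv²_max = ½kA² → A = v_max√(m/k) = 0.96×√(0.68/75.4) = 0.09117 m = 9.117 cm
E = ½mv²_max = ½×0.68×0.96² = 0.3133 J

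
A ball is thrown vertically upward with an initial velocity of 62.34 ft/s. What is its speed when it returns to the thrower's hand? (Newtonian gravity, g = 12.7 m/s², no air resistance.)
By conservation of energy, the ball returns at the same speed = 62.34 ft/s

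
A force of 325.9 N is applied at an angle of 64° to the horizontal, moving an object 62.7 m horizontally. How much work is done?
W = Fd cosθ = 325.9×62.7×cos(64°) = 8957.6 J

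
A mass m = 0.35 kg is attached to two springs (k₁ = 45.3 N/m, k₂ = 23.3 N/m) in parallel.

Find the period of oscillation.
k_eq = k₁+k₂ = 68.6 N/m
T = 2π√(m/k_eq) = 2π√(0.35/68.6) = 0.4488 s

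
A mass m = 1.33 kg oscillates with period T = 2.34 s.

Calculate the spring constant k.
T = 2π√(m/k) → k = m(2π/T)² = 1.33×(2π/2.34)² = 9.589 N/m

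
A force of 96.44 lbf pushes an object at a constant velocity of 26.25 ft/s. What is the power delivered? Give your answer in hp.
P = Fv = 429 N × 8.001 m/s = 3432 W = 4.603 hp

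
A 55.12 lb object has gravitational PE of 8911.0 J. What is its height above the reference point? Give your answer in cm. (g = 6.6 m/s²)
PE = mgh → h = PE/(mg) = 8911 J / (25 kg × 6.6 m/s²) = 54 m = 5400.0 cm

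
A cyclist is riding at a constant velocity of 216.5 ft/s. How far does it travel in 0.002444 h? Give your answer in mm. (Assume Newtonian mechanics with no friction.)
d = vt (with unit conversion) = 580600.0 mm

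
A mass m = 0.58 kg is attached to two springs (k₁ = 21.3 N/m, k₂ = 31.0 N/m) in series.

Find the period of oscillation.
k_eq = k₁k₂/(k₁+k₂) = 12.63 N/m
T = 2π√(m/k_eq) = 2π√(0.58/12.63) = 1.347 s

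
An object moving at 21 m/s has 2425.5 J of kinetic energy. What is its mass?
KE = ½mv² → m = 2KE/v² = 2×2425.5/21² = 11.0 kg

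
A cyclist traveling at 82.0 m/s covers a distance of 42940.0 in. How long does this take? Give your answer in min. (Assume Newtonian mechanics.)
t = d/v (with unit conversion) = 0.2217 min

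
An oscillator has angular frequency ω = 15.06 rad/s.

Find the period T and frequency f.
T = 2π/ω = 2π/15.06 = 0.4172 s; f = ω/2π = 2.397 Hz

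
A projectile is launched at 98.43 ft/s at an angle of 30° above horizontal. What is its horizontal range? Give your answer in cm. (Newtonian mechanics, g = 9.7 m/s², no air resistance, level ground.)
R = v₀² sin(2θ) / g (with unit conversion) = 8036.0 cm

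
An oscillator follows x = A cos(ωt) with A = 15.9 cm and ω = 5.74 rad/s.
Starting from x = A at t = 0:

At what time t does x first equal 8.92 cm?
cos(ωt) = x/A = 8.92/15.9 = 0.561
ωt = arccos(0.561) = 0.9752 rad
t = 0.9752/5.74 = 0.1699 s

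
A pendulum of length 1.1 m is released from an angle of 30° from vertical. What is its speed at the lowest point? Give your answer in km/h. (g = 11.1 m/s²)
h = L(1 − cosθ) = 1.1×(1 − cos30°) = 0.1474 m
v = √(2gh) = √(2×11.1×0.1474) = 1.809 m/s = 6.512 km/h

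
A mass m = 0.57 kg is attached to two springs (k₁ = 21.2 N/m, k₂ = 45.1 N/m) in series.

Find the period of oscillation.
k_eq = k₁k₂/(k₁+k₂) = 14.42 N/m
T = 2π√(m/k_eq) = 2π√(0.57/14.42) = 1.249 s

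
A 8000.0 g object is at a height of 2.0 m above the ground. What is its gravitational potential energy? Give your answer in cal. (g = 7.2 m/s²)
PE = mgh = 8 kg × 7.2 m/s² × 2 m = 115.2 J = 27.53 cal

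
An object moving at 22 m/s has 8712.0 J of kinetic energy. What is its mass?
KE = ½mv² → m = 2KE/v² = 2×8712.0/22² = 36.0 kg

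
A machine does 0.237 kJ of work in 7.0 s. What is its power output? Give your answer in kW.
P = W/t = 237 J / 7 s = 33.86 W = 0.03386 kW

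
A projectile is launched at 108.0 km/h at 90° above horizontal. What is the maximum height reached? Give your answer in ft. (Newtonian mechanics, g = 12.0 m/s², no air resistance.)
H = v₀²sin²(θ)/(2g) (with unit conversion) = 123.0 ft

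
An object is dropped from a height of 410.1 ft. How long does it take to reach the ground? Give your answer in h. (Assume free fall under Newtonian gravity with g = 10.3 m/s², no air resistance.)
t = √(2h/g) (with unit conversion) = 0.001369 h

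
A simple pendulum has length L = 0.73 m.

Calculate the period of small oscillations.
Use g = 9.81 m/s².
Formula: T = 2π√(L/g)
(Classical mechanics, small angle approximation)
T = 2π√(L/g) = 2π√(0.73/9.81) = 1.714 s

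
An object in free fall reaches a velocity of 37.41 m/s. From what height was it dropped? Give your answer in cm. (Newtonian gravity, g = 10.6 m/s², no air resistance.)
h = v²/(2g) (with unit conversion) = 6601.0 cm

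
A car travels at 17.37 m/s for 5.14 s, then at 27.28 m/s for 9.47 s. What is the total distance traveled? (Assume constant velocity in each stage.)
d₁ = v₁t₁ = 17.37 × 5.14 = 89.2818 m
d₂ = v₂t₂ = 27.28 × 9.47 = 258.342 m
d_total = 89.2818 + 258.342 = 347.62 m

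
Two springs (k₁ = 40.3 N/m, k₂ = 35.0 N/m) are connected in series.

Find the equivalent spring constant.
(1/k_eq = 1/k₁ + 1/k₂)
1/k_eq = 1/40.3 + 1/35.0 = 0.053385; k_eq = 18.73 N/m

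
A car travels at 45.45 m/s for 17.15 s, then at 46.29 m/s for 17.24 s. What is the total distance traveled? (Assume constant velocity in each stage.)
d₁ = v₁t₁ = 45.45 × 17.15 = 779.467 m
d₂ = v₂t₂ = 46.29 × 17.24 = 798.04 m
d_total = 779.467 + 798.04 = 1577.51 m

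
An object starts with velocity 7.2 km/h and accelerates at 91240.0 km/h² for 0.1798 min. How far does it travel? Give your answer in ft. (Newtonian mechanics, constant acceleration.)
d = v₀t + ½at² (with unit conversion) = 1415.0 ft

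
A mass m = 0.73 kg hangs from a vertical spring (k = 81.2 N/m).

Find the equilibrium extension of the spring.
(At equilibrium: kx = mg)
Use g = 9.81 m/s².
x_eq = mg/k = 0.73×9.81/81.2 = 0.08819 m = 8.819 cm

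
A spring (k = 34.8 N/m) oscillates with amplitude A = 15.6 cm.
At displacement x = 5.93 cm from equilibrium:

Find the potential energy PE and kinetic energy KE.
E_total = ½kA² = ½×34.8×(0.156)² = 0.4234 J
PE = ½kx² = ½×34.8×(0.0593)² = 0.06119 J
KE = E_total − PE = 0.3623 J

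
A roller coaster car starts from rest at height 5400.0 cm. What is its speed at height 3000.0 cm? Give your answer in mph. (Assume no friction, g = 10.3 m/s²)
mgh₁ = ½mv₂² + mgh₂ → v₂ = √(2g(h₁−h₂)) = √(2×10.3×(54−30)) = 22.24 m/s = 49.74 mph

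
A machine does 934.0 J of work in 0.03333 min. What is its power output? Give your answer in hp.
P = W/t = 934 J / 2 s = 467 W = 0.6263 hp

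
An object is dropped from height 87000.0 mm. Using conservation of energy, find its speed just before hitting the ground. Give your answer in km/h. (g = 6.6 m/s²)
mgh = ½mv² → v = √(2gh) = √(2×6.6×87) = 33.89 m/s = 122.0 km/h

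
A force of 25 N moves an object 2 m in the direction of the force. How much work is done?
W = Fd = 25×2 = 50.0 J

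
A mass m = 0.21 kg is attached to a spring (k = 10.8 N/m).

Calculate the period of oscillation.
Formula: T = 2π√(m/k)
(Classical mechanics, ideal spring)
T = 2π√(m/k) = 2π√(0.21/10.8) = 0.8761 s; f = 1/T = 1.141 Hz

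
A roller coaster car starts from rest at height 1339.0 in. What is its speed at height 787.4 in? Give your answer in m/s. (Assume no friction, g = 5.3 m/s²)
mgh₁ = ½mv₂² + mgh₂ → v₂ = √(2g(h₁−h₂)) = √(2×5.3×(34.01−20)) = 12.19 m/s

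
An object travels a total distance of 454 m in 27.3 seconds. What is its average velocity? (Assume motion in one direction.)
v_avg = Δd / Δt = 454 / 27.3 = 16.63 m/s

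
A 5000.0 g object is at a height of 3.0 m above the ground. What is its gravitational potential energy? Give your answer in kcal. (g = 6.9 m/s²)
PE = mgh = 5 kg × 6.9 m/s² × 3 m = 103.5 J = 0.02474 kcal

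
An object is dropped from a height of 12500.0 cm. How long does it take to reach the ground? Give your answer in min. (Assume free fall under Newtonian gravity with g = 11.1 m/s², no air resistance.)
t = √(2h/g) (with unit conversion) = 0.0791 min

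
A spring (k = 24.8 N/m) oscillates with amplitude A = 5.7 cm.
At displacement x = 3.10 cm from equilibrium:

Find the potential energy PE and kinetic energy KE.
E_total = ½kA² = ½×24.8×(0.057)² = 0.04029 J
PE = ½kx² = ½×24.8×(0.031)² = 0.01192 J
KE = E_total − PE = 0.02837 J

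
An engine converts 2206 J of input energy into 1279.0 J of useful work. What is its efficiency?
η = W_out/W_in = 1279.0/2206 = 0.5798 = 57.98%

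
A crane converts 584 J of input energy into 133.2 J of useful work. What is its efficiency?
η = W_out/W_in = 133.2/584 = 0.2281 = 22.81%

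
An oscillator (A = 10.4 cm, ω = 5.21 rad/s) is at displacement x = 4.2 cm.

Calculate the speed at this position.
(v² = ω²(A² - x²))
v = ω√(A² − x²) = 5.21×√(0.104² − 0.042²) = 0.4957 m/s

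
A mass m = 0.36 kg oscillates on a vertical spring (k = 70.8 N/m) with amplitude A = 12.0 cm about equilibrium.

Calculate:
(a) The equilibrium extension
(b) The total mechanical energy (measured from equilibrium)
x_eq = mg/k = 0.36×9.81/70.8 = 0.04988 m = 4.988 cm
E = ½kA² = ½×70.8×(0.12)² = 0.5098 J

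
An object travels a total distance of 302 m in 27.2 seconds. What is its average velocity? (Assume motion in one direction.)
v_avg = Δd / Δt = 302 / 27.2 = 11.1 m/s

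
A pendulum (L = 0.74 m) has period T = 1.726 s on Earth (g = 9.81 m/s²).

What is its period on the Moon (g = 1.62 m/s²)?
T = 2π√(L/g), so T_moon/T_earth = √(g_earth/g_moon)
T_moon = 2π√(0.74/1.62) = 4.247 s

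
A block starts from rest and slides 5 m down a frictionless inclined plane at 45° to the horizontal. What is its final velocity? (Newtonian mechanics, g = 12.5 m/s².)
a = g sin(θ) = 12.5 × sin(45°) = 8.84 m/s²
v = √(2ad) = √(2 × 8.84 × 5) = 9.4 m/s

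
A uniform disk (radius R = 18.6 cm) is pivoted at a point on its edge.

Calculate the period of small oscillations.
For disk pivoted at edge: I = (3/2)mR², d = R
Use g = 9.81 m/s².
I/m = (3/2)R² = 0.05189 m²; d = R = 0.186 m
T = 2π√((3/2)R²/(gR)) = 2π√(3R/(2g)) = 1.06 s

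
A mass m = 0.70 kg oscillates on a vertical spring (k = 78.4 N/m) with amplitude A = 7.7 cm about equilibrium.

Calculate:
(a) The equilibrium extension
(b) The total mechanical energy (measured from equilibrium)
x_eq = mg/k = 0.7×9.81/78.4 = 0.08759 m = 8.759 cm
E = ½kA² = ½×78.4×(0.077)² = 0.2324 J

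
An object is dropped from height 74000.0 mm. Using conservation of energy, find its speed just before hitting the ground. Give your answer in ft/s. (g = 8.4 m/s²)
mgh = ½mv² → v = √(2gh) = √(2×8.4×74) = 35.26 m/s = 115.7 ft/s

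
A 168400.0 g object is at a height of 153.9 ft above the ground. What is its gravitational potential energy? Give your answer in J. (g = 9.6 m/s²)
PE = mgh = 168.4 kg × 9.6 m/s² × 46.91 m = 7.583e+04 J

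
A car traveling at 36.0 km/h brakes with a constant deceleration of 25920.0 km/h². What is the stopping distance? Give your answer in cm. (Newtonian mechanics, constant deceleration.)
d = v₀² / (2a) (with unit conversion) = 2500.0 cm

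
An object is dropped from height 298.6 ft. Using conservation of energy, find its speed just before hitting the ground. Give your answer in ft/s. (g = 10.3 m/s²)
mgh = ½mv² → v = √(2gh) = √(2×10.3×91.01) = 43.3 m/s = 142.1 ft/s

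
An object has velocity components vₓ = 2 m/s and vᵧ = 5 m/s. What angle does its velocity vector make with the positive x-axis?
θ = arctan(vᵧ/vₓ) = arctan(5/2) = 68.2°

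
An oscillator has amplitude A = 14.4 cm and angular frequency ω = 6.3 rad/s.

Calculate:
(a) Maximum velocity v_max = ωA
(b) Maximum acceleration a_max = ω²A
v_max = ωA = 6.3×0.144 = 0.9072 m/s
a_max = ω²A = 6.3²×0.144 = 5.715 m/s²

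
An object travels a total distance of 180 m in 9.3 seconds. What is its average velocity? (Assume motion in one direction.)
v_avg = Δd / Δt = 180 / 9.3 = 19.35 m/s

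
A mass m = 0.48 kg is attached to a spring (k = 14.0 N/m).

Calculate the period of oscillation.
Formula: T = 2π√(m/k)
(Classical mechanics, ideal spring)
T = 2π√(m/k) = 2π√(0.48/14.0) = 1.163 s; f = 1/T = 0.8595 Hz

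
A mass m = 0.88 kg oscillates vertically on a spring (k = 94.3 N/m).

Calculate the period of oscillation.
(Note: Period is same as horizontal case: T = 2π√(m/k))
T = 2π√(m/k) = 2π√(0.88/94.3) = 0.607 s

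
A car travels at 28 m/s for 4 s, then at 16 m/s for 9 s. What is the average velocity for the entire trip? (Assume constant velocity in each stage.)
d₁ = v₁t₁ = 28 × 4 = 112 m
d₂ = v₂t₂ = 16 × 9 = 144 m
d_total = 256 m, t_total = 13 s
v_avg = d_total/t_total = 256/13 = 19.69 m/s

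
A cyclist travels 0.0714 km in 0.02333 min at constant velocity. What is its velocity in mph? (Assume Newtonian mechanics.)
v = d/t (with unit conversion) = 114.1 mph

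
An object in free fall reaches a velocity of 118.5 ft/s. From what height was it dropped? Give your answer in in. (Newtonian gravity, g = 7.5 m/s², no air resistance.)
h = v²/(2g) (with unit conversion) = 3424.0 in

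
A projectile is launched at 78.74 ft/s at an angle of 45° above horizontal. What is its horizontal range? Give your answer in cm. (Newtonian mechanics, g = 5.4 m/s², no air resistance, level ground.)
R = v₀² sin(2θ) / g (with unit conversion) = 10670.0 cm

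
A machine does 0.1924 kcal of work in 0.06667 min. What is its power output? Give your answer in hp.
P = W/t = 805 J / 4 s = 201.2 W = 0.2699 hp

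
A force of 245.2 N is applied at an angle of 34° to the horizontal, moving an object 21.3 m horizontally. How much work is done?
W = Fd cosθ = 245.2×21.3×cos(34°) = 4329.9 J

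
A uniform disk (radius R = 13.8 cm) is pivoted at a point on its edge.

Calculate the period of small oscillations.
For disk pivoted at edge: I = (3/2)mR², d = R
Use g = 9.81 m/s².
I/m = (3/2)R² = 0.02857 m²; d = R = 0.138 m
T = 2π√((3/2)R²/(gR)) = 2π√(3R/(2g)) = 0.9127 s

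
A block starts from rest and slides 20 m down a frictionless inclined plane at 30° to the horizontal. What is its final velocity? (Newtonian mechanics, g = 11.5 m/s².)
a = g sin(θ) = 11.5 × sin(30°) = 5.75 m/s²
v = √(2ad) = √(2 × 5.75 × 20) = 15.17 m/s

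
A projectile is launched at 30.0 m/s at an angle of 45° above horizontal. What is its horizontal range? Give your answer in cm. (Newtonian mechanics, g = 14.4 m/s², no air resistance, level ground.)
R = v₀² sin(2θ) / g (with unit conversion) = 6250.0 cm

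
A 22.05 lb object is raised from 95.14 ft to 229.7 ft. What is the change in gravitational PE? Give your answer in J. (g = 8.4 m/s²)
ΔPE = mg(h₂ − h₁) = 10 kg × 8.4 m/s² × (70.01 − 29) m = 3446 J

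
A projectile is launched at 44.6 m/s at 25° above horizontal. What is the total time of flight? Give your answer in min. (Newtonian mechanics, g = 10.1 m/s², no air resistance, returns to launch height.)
T = 2v₀sin(θ)/g (with unit conversion) = 0.06221 min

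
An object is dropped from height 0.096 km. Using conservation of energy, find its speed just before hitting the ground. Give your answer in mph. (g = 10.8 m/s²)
mgh = ½mv² → v = √(2gh) = √(2×10.8×96) = 45.54 m/s = 101.9 mph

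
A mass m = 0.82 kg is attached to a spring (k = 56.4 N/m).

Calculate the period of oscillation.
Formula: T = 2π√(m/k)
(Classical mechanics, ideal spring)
T = 2π√(m/k) = 2π√(0.82/56.4) = 0.7576 s; f = 1/T = 1.32 Hz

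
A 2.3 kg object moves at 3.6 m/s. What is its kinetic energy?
KE = ½mv² = ½×2.3×3.6² = 14.904 J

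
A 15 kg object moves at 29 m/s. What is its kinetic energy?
KE = ½mv² = ½×15×29² = 6307.5 J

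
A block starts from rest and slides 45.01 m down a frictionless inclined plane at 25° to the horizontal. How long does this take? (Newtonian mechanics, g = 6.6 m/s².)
a = g sin(θ) = 6.6 × sin(25°) = 2.79 m/s²
t = √(2d/a) = √(2 × 45.01 / 2.79) = 5.68 s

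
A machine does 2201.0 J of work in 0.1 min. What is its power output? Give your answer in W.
P = W/t = 2201 J / 6 s = 366.8 W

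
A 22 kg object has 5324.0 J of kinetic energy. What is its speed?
KE = ½mv² → v = √(2KE/m) = √(2×5324.0/22) = 22.0 m/s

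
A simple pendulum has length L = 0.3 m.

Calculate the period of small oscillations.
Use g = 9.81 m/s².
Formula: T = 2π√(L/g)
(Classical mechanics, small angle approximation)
T = 2π√(L/g) = 2π√(0.3/9.81) = 1.099 s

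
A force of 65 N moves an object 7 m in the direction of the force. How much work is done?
W = Fd = 65×7 = 455.0 J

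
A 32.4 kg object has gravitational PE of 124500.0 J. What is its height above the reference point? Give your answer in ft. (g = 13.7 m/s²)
PE = mgh → h = PE/(mg) = 1.245e+05 J / (32.4 kg × 13.7 m/s²) = 280.5 m = 920.2 ft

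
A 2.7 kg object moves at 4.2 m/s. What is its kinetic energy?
KE = ½mv² = ½×2.7×4.2² = 23.814 J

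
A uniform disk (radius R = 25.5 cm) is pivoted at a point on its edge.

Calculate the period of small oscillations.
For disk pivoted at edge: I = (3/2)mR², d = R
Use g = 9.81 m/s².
I/m = (3/2)R² = 0.09754 m²; d = R = 0.255 m
T = 2π√((3/2)R²/(gR)) = 2π√(3R/(2g)) = 1.241 s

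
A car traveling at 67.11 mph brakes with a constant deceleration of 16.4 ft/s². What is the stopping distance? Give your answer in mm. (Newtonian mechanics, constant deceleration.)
d = v₀² / (2a) (with unit conversion) = 90030.0 mm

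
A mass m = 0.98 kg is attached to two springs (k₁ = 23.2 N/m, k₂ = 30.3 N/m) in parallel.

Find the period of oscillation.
k_eq = k₁+k₂ = 53.5 N/m
T = 2π√(m/k_eq) = 2π√(0.98/53.5) = 0.8504 s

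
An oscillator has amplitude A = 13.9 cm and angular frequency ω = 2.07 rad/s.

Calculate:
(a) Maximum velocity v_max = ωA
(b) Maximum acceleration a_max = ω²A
v_max = ωA = 2.07×0.139 = 0.2877 m/s
a_max = ω²A = 2.07²×0.139 = 0.5956 m/s²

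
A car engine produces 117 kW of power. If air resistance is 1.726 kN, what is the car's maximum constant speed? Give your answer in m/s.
P = Fv → v = P/F = 117000 W / 1726 N = 67.79 m/s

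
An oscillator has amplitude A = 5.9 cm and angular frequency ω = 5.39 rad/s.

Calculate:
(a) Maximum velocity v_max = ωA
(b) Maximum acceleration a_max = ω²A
v_max = ωA = 5.39×0.059 = 0.318 m/s
a_max = ω²A = 5.39²×0.059 = 1.714 m/s²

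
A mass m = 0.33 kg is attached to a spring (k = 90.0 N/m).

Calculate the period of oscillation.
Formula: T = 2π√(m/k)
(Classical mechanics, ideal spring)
T = 2π√(m/k) = 2π√(0.33/90.0) = 0.3805 s; f = 1/T = 2.628 Hz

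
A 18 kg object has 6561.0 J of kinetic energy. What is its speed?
KE = ½mv² → v = √(2KE/m) = √(2×6561.0/18) = 27.0 m/s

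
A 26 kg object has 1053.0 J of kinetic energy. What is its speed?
KE = ½mv² → v = √(2KE/m) = √(2×1053.0/26) = 9.0 m/s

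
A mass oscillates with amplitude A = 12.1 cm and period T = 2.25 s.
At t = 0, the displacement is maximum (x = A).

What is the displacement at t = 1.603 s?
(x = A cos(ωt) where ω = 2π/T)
ω = 2π/T = 2π/2.25 = 2.793 rad/s
x = A cos(ωt) = 12.1×cos(2.793×1.603) = -2.829 cm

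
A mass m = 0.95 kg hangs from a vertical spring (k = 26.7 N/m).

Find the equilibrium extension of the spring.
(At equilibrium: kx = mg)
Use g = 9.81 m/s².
x_eq = mg/k = 0.95×9.81/26.7 = 0.349 m = 34.9 cm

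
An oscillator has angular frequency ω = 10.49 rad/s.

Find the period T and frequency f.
T = 2π/ω = 2π/10.49 = 0.599 s; f = ω/2π = 1.67 Hz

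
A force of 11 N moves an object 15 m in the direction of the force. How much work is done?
W = Fd = 11×15 = 165.0 J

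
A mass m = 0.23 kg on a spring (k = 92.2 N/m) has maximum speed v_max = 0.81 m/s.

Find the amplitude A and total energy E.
½mv²_max = ½kA² → A = v_max√(m/k) = 0.81×√(0.23/92.2) = 0.04046 m = 4.046 cm
E = ½mv²_max = ½×0.23×0.81² = 0.07545 J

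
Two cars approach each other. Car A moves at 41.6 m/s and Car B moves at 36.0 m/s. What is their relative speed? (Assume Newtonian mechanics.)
v_rel = v_A + v_B = 41.6 + 36.0 = 77.6 m/s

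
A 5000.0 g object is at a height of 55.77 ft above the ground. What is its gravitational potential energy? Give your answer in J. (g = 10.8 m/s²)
PE = mgh = 5 kg × 10.8 m/s² × 17 m = 917.9 J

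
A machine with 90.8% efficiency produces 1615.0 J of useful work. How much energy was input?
W_in = W_out/η = 1615.0/0.908 = 1778.6 J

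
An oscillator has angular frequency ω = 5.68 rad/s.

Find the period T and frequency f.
T = 2π/ω = 2π/5.68 = 1.106 s; f = ω/2π = 0.904 Hz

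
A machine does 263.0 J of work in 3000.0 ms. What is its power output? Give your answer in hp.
P = W/t = 263 J / 3 s = 87.67 W = 0.1176 hp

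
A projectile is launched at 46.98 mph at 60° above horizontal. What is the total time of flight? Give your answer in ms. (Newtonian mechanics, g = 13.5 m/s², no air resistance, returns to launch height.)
T = 2v₀sin(θ)/g (with unit conversion) = 2695.0 ms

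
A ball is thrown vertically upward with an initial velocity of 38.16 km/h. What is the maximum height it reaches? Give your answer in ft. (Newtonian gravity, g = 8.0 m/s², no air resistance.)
h_max = v₀²/(2g) (with unit conversion) = 23.04 ft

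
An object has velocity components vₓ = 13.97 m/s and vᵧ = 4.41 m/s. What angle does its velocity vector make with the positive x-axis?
θ = arctan(vᵧ/vₓ) = arctan(4.41/13.97) = 17.52°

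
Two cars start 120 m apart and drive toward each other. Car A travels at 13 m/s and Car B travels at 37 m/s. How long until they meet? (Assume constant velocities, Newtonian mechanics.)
Combined speed: v_combined = 13 + 37 = 50 m/s
Time to meet: t = d/50 = 120/50 = 2.4 s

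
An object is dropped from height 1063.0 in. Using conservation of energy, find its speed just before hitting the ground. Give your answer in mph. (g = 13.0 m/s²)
mgh = ½mv² → v = √(2gh) = √(2×13.0×27) = 26.5 m/s = 59.27 mph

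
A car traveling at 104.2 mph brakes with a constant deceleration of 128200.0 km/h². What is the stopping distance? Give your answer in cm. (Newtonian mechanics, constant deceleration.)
d = v₀² / (2a) (with unit conversion) = 10970.0 cm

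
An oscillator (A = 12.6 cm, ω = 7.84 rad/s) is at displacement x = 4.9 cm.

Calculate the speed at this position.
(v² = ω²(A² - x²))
v = ω√(A² − x²) = 7.84×√(0.126² − 0.049²) = 0.9101 m/s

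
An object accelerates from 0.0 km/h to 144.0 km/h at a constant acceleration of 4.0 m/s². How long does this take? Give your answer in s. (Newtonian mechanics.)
t = (v - v₀)/a (with unit conversion) = 10.0 s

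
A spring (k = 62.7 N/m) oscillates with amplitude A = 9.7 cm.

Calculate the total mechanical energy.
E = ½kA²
E = ½kA² = ½×62.7×(0.097)² = 0.295 J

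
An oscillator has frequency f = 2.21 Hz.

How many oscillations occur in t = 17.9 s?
n = f×t = 2.21×17.9 = 39.56 oscillations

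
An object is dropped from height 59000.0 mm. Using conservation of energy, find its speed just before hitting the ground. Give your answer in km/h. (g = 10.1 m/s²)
mgh = ½mv² → v = √(2gh) = √(2×10.1×59) = 34.52 m/s = 124.3 km/h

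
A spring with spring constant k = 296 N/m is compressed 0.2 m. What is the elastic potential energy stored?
PE = ½kx² = ½×296×0.2² = 5.92 J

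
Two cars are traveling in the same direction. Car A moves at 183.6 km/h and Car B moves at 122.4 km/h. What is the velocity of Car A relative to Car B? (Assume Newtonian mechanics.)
v_rel = v_A - v_B = 183.6 - 122.4 = 61.2 km/h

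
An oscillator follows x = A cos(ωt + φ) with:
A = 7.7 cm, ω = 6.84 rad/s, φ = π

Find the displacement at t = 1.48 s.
x = A cos(ωt + φ) = 7.7×cos(6.84×1.48 + π) = 5.897 cm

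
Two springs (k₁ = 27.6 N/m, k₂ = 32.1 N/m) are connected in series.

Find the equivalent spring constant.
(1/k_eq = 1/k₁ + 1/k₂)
1/k_eq = 1/27.6 + 1/32.1 = 0.067385; k_eq = 14.84 N/m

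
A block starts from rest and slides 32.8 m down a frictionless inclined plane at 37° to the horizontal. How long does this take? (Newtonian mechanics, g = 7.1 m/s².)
a = g sin(θ) = 7.1 × sin(37°) = 4.27 m/s²
t = √(2d/a) = √(2 × 32.8 / 4.27) = 3.92 s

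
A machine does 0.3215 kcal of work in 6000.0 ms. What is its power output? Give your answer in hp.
P = W/t = 1345 J / 6 s = 224.2 W = 0.3006 hp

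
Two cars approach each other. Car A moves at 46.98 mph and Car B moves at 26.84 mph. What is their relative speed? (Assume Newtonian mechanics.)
v_rel = v_A + v_B = 46.98 + 26.84 = 73.82 mph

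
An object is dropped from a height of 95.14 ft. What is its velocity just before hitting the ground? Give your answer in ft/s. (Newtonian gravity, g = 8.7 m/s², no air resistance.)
v = √(2gh) (with unit conversion) = 73.7 ft/s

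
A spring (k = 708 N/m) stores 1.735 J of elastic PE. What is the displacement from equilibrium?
PE = ½kx² → x = √(2PE/k) = √(2×1.735/708) = 0.07001 m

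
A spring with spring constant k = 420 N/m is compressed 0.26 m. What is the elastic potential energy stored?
PE = ½kx² = ½×420×0.26² = 14.2 J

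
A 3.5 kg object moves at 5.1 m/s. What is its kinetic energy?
KE = ½mv² = ½×3.5×5.1² = 45.5175 J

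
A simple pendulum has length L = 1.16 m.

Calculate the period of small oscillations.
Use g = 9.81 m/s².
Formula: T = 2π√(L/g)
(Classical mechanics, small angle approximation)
T = 2π√(L/g) = 2π√(1.16/9.81) = 2.161 s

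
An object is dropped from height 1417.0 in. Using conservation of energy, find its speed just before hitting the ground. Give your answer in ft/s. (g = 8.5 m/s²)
mgh = ½mv² → v = √(2gh) = √(2×8.5×35.99) = 24.74 m/s = 81.15 ft/s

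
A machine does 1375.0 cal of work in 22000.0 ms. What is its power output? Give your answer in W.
P = W/t = 5753 J / 22 s = 261.5 W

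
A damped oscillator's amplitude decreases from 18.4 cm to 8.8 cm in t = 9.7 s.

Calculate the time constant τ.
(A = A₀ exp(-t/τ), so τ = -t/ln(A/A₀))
A/A₀ = 8.8/18.4 = 0.4783; ln(A/A₀) = -0.7376
τ = −t/ln(A/A₀) = −9.7/-0.7376 = 13.15 s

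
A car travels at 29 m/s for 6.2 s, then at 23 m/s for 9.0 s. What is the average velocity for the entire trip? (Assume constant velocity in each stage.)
d₁ = v₁t₁ = 29 × 6.2 = 179.8 m
d₂ = v₂t₂ = 23 × 9.0 = 207 m
d_total = 386.8 m, t_total = 15.2 s
v_avg = d_total/t_total = 386.8/15.2 = 25.45 m/s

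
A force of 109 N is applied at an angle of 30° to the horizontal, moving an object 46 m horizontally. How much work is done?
W = Fd cosθ = 109×46×cos(30°) = 4342.3 J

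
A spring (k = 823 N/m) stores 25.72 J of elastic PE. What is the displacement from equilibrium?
PE = ½kx² → x = √(2PE/k) = √(2×25.72/823) = 0.25 m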